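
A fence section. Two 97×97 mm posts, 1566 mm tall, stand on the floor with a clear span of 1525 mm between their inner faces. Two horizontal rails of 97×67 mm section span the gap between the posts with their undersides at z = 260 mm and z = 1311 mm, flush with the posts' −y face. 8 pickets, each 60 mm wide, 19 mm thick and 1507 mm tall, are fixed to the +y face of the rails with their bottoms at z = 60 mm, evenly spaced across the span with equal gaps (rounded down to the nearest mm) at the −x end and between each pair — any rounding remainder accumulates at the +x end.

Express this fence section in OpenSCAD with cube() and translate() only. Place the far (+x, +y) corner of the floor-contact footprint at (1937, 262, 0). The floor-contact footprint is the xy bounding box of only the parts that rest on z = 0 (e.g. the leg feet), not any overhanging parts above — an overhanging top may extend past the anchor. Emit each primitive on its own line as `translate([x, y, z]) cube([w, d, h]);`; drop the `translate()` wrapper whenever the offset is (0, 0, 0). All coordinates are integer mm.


translate([218, 165, 0]) cube([97, 97, 1566]);
translate([1840, 165, 0]) cube([97, 97, 1566]);
translate([315, 165, 260]) cube([1525, 97, 67]);
translate([315, 165, 1311]) cube([1525, 97, 67]);
translate([431, 262, 60]) cube([60, 19, 1507]);
translate([607, 262, 60]) cube([60, 19, 1507]);
translate([783, 262, 60]) cube([60, 19, 1507]);
translate([959, 262, 60]) cube([60, 19, 1507]);
translate([1135, 262, 60]) cube([60, 19, 1507]);
translate([1311, 262, 60]) cube([60, 19, 1507]);
translate([1487, 262, 60]) cube([60, 19, 1507]);
translate([1663, 262, 60]) cube([60, 19, 1507]);


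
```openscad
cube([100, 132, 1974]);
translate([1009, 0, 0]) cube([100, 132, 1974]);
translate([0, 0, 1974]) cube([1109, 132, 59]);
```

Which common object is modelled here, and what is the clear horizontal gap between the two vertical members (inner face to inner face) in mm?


A door frame. The clear opening width is 909 mm.

Two 1974 mm tall posts with a header on top — a door frame. The left jamb is 100 mm wide at x = 0; the right jamb starts at x = 1009. The clear opening is 1009 − 100 = 909 mm.


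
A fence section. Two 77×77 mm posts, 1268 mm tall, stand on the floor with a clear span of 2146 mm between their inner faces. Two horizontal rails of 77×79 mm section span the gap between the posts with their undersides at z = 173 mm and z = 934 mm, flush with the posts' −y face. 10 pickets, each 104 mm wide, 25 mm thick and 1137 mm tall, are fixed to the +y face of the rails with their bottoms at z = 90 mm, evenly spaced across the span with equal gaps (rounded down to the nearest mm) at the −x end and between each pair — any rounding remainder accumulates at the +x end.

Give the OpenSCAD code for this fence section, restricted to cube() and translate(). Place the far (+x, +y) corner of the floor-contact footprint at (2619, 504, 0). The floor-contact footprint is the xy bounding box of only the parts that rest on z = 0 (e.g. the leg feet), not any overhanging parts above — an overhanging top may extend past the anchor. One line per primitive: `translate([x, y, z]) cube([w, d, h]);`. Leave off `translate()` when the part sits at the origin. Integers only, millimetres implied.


translate([319, 427, 0]) cube([77, 77, 1268]);
translate([2542, 427, 0]) cube([77, 77, 1268]);
translate([396, 427, 173]) cube([2146, 77, 79]);
translate([396, 427, 934]) cube([2146, 77, 79]);
translate([496, 504, 90]) cube([104, 25, 1137]);
translate([700, 504, 90]) cube([104, 25, 1137]);
translate([904, 504, 90]) cube([104, 25, 1137]);
translate([1108, 504, 90]) cube([104, 25, 1137]);
translate([1312, 504, 90]) cube([104, 25, 1137]);
translate([1516, 504, 90]) cube([104, 25, 1137]);
translate([1720, 504, 90]) cube([104, 25, 1137]);
translate([1924, 504, 90]) cube([104, 25, 1137]);
translate([2128, 504, 90]) cube([104, 25, 1137]);
translate([2332, 504, 90]) cube([104, 25, 1137]);


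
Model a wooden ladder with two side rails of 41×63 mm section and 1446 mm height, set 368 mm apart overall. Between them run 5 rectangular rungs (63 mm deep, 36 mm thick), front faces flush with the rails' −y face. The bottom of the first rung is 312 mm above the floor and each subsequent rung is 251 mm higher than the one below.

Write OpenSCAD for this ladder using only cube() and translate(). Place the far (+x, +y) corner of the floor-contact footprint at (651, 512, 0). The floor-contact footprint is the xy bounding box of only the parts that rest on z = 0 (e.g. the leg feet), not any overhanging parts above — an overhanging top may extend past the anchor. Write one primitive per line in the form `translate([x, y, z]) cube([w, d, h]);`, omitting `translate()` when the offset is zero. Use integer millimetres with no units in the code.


translate([283, 449, 0]) cube([41, 63, 1446]);
translate([610, 449, 0]) cube([41, 63, 1446]);
translate([324, 449, 312]) cube([286, 63, 36]);
translate([324, 449, 563]) cube([286, 63, 36]);
translate([324, 449, 814]) cube([286, 63, 36]);
translate([324, 449, 1065]) cube([286, 63, 36]);
translate([324, 449, 1316]) cube([286, 63, 36]);


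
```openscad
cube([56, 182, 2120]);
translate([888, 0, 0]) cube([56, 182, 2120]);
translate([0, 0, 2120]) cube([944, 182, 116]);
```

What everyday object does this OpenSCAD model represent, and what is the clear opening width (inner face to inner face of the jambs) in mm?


A door frame. The clear opening width is 832 mm.

Two 2120 mm tall posts with a header on top — a door frame. The left jamb is 56 mm wide at x = 0; the right jamb starts at x = 888. The clear opening is 888 − 56 = 832 mm.


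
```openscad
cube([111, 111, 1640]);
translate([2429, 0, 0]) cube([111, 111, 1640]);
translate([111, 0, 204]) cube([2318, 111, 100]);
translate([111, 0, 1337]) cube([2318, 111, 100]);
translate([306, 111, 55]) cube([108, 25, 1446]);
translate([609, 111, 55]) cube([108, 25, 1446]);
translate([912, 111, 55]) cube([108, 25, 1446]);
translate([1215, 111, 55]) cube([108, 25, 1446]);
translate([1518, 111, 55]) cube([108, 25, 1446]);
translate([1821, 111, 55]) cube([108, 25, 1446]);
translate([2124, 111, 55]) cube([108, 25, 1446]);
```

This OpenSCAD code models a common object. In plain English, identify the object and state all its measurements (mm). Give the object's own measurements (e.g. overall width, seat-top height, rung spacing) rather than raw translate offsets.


A fence section. Two 111×111 mm posts, 1640 mm tall, stand on the floor with a clear span of 2318 mm between their inner faces. Two horizontal rails of 111×100 mm section span the gap between the posts with their undersides at z = 204 mm and z = 1337 mm, flush with the posts' −y face. 7 pickets, each 108 mm wide, 25 mm thick and 1446 mm tall, are fixed to the +y face of the rails with their bottoms at z = 55 mm, spaced across the span with a 195 mm gap after the −x post and between neighbouring pickets, with 197 mm left before the +x post.


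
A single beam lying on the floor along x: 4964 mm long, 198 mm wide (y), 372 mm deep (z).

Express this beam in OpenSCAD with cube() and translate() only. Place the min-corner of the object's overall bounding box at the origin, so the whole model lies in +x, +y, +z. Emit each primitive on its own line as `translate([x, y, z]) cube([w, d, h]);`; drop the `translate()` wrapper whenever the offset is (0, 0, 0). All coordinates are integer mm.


cube([4964, 198, 372]);


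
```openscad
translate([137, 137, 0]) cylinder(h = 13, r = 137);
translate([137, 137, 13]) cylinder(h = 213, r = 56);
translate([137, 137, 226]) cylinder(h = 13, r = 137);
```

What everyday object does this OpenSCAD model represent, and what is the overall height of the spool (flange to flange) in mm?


A spool. The overall height is 239 mm.

Three coaxial cylinders, large–small–large — a spool. Two 13 mm flanges and a 213 mm core give 13 + 213 + 13 = 239 mm.


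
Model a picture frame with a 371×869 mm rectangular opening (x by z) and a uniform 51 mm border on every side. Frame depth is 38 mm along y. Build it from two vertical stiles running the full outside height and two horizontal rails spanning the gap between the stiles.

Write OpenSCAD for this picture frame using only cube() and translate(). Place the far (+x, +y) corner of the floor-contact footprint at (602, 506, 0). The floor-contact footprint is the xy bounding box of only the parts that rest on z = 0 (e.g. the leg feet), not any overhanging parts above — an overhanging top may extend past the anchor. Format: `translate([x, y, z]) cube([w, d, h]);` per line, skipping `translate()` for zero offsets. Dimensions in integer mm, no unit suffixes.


translate([129, 468, 0]) cube([51, 38, 971]);
translate([551, 468, 0]) cube([51, 38, 971]);
translate([180, 468, 0]) cube([371, 38, 51]);
translate([180, 468, 920]) cube([371, 38, 51]);


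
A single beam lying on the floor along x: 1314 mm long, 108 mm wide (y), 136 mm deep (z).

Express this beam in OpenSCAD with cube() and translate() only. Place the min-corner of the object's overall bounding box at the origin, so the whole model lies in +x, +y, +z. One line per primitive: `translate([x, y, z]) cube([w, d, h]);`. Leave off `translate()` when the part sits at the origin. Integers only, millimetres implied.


cube([1314, 108, 136]);


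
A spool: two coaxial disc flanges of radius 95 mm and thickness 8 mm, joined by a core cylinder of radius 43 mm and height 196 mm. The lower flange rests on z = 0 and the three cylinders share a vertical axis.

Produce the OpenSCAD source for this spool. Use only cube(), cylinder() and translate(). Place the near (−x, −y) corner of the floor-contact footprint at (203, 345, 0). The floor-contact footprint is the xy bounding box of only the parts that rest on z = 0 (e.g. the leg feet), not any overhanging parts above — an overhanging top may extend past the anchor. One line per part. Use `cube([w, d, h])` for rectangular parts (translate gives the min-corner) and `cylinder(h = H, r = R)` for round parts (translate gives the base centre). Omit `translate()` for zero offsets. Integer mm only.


translate([298, 440, 0]) cylinder(h = 8, r = 95);
translate([298, 440, 8]) cylinder(h = 196, r = 43);
translate([298, 440, 204]) cylinder(h = 8, r = 95);


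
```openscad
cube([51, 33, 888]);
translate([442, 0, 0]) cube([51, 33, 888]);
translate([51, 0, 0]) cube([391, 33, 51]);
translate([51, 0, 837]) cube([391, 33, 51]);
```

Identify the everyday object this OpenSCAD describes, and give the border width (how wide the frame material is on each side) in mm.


A picture frame. The border width is 51 mm.

Four thin pieces enclosing a rectangular opening — a picture frame. The two full-height stiles are 888 mm tall; the top rail sits at z = 837 and is 51 mm tall, so the border above the opening is 888 − 837 = 51 mm, matching the stile x-width.


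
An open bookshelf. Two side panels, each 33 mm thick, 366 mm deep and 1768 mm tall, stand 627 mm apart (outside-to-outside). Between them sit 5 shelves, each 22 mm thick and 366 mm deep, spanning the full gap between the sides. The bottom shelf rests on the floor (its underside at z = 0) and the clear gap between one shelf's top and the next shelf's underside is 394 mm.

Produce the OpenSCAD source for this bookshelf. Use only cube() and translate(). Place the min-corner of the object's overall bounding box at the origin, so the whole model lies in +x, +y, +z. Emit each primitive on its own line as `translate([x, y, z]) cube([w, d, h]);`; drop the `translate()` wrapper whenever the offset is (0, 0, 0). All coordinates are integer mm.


cube([33, 366, 1768]);
translate([594, 0, 0]) cube([33, 366, 1768]);
translate([33, 0, 0]) cube([561, 366, 22]);
translate([33, 0, 416]) cube([561, 366, 22]);
translate([33, 0, 832]) cube([561, 366, 22]);
translate([33, 0, 1248]) cube([561, 366, 22]);
translate([33, 0, 1664]) cube([561, 366, 22]);


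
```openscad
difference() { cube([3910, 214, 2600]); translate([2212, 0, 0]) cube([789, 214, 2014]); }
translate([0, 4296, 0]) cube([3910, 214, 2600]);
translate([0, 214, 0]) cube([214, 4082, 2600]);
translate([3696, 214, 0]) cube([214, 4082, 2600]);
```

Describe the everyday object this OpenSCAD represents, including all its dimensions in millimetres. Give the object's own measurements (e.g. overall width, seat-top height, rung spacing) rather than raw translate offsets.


A single room: four walls, each 2600 mm tall and 214 mm thick, enclosing an outside footprint 3910×4510 mm (x × y), no floor or roof. The front and back walls (−y and +y sides) run the full x-width; the side walls fit between their inner faces. A door opening 789 mm wide and 2014 mm tall is cut through the front wall from the floor up, its −x edge 2212 mm from the wall's −x end.


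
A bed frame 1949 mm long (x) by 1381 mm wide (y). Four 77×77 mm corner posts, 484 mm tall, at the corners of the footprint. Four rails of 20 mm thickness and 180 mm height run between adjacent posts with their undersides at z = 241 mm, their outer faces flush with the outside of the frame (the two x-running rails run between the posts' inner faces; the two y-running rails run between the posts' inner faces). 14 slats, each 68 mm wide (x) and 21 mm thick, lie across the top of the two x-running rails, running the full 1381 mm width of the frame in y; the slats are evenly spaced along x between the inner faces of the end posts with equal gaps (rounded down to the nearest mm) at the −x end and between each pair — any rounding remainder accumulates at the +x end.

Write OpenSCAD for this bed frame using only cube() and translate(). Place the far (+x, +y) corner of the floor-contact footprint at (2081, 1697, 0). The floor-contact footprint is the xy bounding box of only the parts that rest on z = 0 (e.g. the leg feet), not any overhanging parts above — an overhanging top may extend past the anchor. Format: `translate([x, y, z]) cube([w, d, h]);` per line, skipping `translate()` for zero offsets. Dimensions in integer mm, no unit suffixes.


translate([132, 316, 0]) cube([77, 77, 484]);
translate([132, 1620, 0]) cube([77, 77, 484]);
translate([2004, 316, 0]) cube([77, 77, 484]);
translate([2004, 1620, 0]) cube([77, 77, 484]);
translate([209, 316, 241]) cube([1795, 20, 180]);
translate([209, 1677, 241]) cube([1795, 20, 180]);
translate([132, 393, 241]) cube([20, 1227, 180]);
translate([2061, 393, 241]) cube([20, 1227, 180]);
translate([265, 316, 421]) cube([68, 1381, 21]);
translate([389, 316, 421]) cube([68, 1381, 21]);
translate([513, 316, 421]) cube([68, 1381, 21]);
translate([637, 316, 421]) cube([68, 1381, 21]);
translate([761, 316, 421]) cube([68, 1381, 21]);
translate([885, 316, 421]) cube([68, 1381, 21]);
translate([1009, 316, 421]) cube([68, 1381, 21]);
translate([1133, 316, 421]) cube([68, 1381, 21]);
translate([1257, 316, 421]) cube([68, 1381, 21]);
translate([1381, 316, 421]) cube([68, 1381, 21]);
translate([1505, 316, 421]) cube([68, 1381, 21]);
translate([1629, 316, 421]) cube([68, 1381, 21]);
translate([1753, 316, 421]) cube([68, 1381, 21]);
translate([1877, 316, 421]) cube([68, 1381, 21]);


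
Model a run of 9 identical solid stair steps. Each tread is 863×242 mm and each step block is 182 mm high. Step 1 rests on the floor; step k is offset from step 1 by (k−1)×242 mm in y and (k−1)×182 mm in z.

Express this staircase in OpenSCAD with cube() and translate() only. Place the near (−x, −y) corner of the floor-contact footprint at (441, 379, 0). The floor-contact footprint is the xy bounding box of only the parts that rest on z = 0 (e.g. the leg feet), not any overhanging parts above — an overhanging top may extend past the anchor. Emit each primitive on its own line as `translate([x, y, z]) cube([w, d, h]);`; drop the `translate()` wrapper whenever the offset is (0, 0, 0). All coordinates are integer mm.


translate([441, 379, 0]) cube([863, 242, 182]);
translate([441, 621, 182]) cube([863, 242, 182]);
translate([441, 863, 364]) cube([863, 242, 182]);
translate([441, 1105, 546]) cube([863, 242, 182]);
translate([441, 1347, 728]) cube([863, 242, 182]);
translate([441, 1589, 910]) cube([863, 242, 182]);
translate([441, 1831, 1092]) cube([863, 242, 182]);
translate([441, 2073, 1274]) cube([863, 242, 182]);
translate([441, 2315, 1456]) cube([863, 242, 182]);


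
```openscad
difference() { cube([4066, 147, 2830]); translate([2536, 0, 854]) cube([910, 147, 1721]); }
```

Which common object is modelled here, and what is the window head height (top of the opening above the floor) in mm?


A wall with a window opening. The window head height is 2575 mm.

A wall with a rectangular opening subtracted — a window. Sill at z = 854, opening 1721 mm tall, so the head is at 854 + 1721 = 2575 mm.


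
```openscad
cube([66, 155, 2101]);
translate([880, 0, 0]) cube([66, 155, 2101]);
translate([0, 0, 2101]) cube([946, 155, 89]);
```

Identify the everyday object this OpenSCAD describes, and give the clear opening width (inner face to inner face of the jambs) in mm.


A door frame. The clear opening width is 814 mm.

Two 2101 mm tall posts with a header on top — a door frame. The left jamb is 66 mm wide at x = 0; the right jamb starts at x = 880. The clear opening is 880 − 66 = 814 mm.


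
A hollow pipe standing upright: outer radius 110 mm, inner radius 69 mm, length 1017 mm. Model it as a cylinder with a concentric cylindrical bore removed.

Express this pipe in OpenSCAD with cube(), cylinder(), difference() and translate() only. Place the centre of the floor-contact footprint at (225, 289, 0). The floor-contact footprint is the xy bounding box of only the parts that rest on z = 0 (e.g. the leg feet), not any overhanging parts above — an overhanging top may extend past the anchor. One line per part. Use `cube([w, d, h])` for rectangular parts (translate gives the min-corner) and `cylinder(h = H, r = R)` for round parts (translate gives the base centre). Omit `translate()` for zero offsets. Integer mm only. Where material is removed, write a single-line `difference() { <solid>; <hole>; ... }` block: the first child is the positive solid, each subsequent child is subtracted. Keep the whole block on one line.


difference() { translate([225, 289, 0]) cylinder(h = 1017, r = 110); translate([225, 289, 0]) cylinder(h = 1017, r = 69); }


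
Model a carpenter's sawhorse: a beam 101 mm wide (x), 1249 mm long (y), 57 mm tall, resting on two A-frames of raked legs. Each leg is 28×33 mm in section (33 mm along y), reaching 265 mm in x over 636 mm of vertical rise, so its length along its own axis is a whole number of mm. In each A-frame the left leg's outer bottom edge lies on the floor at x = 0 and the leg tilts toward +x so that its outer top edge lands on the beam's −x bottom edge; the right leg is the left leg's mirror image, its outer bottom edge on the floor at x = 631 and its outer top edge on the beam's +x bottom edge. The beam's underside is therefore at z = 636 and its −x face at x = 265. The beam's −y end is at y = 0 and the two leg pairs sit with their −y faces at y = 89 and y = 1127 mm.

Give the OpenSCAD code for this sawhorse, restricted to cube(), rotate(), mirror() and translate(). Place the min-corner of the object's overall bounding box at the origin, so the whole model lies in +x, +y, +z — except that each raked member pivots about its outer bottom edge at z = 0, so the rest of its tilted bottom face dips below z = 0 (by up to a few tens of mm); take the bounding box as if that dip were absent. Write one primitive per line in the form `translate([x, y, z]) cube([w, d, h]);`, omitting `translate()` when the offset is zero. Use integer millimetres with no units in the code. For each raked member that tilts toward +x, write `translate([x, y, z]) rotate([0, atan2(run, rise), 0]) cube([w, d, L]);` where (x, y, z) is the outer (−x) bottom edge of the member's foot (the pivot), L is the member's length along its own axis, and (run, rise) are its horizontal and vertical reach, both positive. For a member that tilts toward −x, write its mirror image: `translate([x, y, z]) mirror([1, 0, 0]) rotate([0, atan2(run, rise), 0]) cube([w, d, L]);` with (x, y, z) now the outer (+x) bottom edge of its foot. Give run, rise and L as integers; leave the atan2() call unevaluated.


translate([265, 0, 636]) cube([101, 1249, 57]);
translate([0, 89, 0]) rotate([0, atan2(265, 636), 0]) cube([28, 33, 689]);
translate([631, 89, 0]) mirror([1, 0, 0]) rotate([0, atan2(265, 636), 0]) cube([28, 33, 689]);
translate([0, 1127, 0]) rotate([0, atan2(265, 636), 0]) cube([28, 33, 689]);
translate([631, 1127, 0]) mirror([1, 0, 0]) rotate([0, atan2(265, 636), 0]) cube([28, 33, 689]);


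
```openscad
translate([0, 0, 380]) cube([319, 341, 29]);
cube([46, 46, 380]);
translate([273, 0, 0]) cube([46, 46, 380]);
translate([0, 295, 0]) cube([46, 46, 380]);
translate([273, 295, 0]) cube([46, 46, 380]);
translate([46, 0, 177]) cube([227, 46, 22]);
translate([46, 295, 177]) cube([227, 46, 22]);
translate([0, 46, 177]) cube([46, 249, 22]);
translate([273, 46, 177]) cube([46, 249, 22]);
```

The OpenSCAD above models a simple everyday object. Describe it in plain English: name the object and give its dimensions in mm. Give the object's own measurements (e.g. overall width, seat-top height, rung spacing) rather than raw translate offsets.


A four-legged stool. The seat is a 319×341×29 mm slab whose top surface is at z = 409 mm; four square legs, each 46×46 mm in cross-section, run from the floor (z = 0) to the underside of the seat, each flush with a corner of the seat. Four stretchers, 46 mm wide and 22 mm tall, connect adjacent legs with their undersides at z = 177 mm, each running between the inner faces of the legs it joins and aligned with the legs' outer faces on the other axis.


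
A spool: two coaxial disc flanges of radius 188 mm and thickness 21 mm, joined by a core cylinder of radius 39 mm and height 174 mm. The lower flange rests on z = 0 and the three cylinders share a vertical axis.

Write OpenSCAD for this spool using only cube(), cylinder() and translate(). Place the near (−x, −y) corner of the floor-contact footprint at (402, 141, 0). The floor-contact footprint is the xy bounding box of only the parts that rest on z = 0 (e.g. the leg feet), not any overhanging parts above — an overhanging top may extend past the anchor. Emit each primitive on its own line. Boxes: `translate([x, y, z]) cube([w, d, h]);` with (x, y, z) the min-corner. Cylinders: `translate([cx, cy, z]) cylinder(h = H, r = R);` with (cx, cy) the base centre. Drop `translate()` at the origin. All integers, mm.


translate([590, 329, 0]) cylinder(h = 21, r = 188);
translate([590, 329, 21]) cylinder(h = 174, r = 39);
translate([590, 329, 195]) cylinder(h = 21, r = 188);


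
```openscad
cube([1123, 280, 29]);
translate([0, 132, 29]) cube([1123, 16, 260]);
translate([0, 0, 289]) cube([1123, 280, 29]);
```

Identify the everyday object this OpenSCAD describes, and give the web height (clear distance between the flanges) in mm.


An I-beam. The web height is 260 mm.

Two wide flanges with a thin centred web — an I-beam. Overall 318 mm minus two 29 mm flanges gives a web of 318 − 2·29 = 260 mm.


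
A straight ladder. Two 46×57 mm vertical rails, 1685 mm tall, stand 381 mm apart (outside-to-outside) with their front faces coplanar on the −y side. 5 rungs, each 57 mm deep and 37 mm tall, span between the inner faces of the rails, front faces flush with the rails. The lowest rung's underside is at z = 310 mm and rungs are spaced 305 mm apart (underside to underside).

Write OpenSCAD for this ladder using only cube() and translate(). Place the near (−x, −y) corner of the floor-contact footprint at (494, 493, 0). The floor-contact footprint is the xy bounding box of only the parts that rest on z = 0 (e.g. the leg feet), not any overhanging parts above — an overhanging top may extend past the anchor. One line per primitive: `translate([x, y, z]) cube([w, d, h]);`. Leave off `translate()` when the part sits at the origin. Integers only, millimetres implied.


translate([494, 493, 0]) cube([46, 57, 1685]);
translate([829, 493, 0]) cube([46, 57, 1685]);
translate([540, 493, 310]) cube([289, 57, 37]);
translate([540, 493, 615]) cube([289, 57, 37]);
translate([540, 493, 920]) cube([289, 57, 37]);
translate([540, 493, 1225]) cube([289, 57, 37]);
translate([540, 493, 1530]) cube([289, 57, 37]);


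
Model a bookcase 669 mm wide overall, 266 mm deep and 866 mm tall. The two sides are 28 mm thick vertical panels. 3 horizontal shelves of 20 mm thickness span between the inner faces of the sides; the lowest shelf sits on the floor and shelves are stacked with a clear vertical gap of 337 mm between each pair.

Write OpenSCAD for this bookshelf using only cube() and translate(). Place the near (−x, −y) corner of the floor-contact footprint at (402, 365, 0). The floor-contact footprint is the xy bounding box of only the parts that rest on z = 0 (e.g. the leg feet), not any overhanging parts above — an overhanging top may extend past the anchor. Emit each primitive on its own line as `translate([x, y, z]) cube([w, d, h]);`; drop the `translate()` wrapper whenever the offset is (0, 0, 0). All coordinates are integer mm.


translate([402, 365, 0]) cube([28, 266, 866]);
translate([1043, 365, 0]) cube([28, 266, 866]);
translate([430, 365, 0]) cube([613, 266, 20]);
translate([430, 365, 357]) cube([613, 266, 20]);
translate([430, 365, 714]) cube([613, 266, 20]);


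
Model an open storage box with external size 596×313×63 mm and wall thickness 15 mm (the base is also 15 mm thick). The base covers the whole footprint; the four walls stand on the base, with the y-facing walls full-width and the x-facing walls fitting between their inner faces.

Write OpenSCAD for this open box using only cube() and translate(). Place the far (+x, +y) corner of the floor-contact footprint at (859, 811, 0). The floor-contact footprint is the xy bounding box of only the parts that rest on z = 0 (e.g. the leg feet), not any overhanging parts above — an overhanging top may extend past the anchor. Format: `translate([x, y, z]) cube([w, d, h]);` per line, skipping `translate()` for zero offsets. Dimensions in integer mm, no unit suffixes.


translate([263, 498, 0]) cube([596, 313, 15]);
translate([263, 498, 15]) cube([596, 15, 48]);
translate([263, 796, 15]) cube([596, 15, 48]);
translate([263, 513, 15]) cube([15, 283, 48]);
translate([844, 513, 15]) cube([15, 283, 48]);


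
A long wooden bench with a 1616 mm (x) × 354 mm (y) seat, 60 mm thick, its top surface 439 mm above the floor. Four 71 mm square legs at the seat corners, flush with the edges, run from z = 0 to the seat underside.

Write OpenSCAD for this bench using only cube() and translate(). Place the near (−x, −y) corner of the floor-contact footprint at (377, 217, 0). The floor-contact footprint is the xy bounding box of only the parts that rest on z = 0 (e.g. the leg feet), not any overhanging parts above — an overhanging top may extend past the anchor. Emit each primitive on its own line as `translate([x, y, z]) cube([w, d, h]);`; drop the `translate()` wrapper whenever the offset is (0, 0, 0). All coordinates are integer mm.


translate([377, 217, 379]) cube([1616, 354, 60]);
translate([377, 217, 0]) cube([71, 71, 379]);
translate([377, 500, 0]) cube([71, 71, 379]);
translate([1922, 217, 0]) cube([71, 71, 379]);
translate([1922, 500, 0]) cube([71, 71, 379]);


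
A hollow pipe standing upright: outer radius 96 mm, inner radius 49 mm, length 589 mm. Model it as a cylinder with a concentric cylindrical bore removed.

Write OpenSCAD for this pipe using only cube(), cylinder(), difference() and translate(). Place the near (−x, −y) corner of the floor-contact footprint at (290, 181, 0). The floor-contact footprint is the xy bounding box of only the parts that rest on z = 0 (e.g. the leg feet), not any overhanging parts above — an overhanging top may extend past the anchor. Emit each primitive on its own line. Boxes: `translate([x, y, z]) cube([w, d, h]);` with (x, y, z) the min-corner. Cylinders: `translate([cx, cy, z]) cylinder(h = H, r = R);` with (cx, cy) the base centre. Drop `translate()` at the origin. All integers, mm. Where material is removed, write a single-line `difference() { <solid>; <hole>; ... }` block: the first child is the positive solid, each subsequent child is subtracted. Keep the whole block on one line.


difference() { translate([386, 277, 0]) cylinder(h = 589, r = 96); translate([386, 277, 0]) cylinder(h = 589, r = 49); }


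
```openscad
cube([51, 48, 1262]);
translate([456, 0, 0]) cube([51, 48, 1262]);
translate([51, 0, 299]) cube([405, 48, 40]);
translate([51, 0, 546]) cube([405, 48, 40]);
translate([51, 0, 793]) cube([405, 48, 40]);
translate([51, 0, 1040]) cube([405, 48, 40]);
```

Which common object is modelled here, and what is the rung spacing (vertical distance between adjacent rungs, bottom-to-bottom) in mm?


A ladder. The rung spacing is 247 mm.

Two tall 51×48 posts with 4 short bars between them — a ladder. Adjacent rungs sit at z = 299 and z = 546, so the spacing is 546 − 299 = 247 mm.


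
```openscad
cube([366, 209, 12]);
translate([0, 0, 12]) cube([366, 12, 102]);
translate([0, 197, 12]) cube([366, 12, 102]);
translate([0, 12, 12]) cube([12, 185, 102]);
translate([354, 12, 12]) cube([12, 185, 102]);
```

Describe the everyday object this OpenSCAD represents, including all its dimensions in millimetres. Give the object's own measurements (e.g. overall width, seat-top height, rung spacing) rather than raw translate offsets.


An open-topped rectangular box: outside dimensions 366×209×114 mm, with a uniform wall and base thickness of 12 mm. The base is a full 366×209 slab on the floor; four walls sit on top of the base. The front and back walls (the −y and +y sides) span the full width; the two side walls fit between them.


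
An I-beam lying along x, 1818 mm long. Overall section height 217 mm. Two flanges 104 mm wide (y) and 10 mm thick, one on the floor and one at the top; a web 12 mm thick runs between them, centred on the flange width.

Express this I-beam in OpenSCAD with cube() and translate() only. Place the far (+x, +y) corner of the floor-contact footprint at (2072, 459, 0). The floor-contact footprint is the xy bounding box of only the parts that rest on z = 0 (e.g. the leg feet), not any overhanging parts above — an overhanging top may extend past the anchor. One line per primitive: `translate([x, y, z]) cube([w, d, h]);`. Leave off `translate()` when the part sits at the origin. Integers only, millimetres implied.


translate([254, 355, 0]) cube([1818, 104, 10]);
translate([254, 401, 10]) cube([1818, 12, 197]);
translate([254, 355, 207]) cube([1818, 104, 10]);


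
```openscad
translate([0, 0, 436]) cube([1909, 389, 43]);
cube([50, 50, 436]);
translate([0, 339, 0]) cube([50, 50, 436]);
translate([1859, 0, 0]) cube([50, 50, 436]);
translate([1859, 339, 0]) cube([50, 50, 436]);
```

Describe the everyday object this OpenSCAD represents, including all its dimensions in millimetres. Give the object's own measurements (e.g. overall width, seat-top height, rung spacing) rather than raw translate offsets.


A bench: a 1909×389 mm seat slab, 43 mm thick, top at z = 479 mm, on four 50×50 mm square legs flush with the seat corners and standing on z = 0.


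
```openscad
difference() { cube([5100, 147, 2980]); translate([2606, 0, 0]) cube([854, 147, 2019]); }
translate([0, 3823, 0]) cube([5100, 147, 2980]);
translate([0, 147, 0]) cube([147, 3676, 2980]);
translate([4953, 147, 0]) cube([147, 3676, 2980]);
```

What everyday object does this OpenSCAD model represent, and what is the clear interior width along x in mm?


A single room. The interior width is 4806 mm.

Four walls enclosing a rectangle with a door in the front wall — a room. Outside width 5100 minus two 147 mm walls gives 4806 mm.


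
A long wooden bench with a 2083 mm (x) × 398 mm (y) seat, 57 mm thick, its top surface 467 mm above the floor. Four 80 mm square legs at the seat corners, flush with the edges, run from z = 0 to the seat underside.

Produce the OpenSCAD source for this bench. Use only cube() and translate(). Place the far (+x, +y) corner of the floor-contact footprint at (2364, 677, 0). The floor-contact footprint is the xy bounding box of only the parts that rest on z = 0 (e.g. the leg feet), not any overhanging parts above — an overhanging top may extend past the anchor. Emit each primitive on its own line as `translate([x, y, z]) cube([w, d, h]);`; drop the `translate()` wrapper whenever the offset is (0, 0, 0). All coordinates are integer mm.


translate([281, 279, 410]) cube([2083, 398, 57]);
translate([281, 279, 0]) cube([80, 80, 410]);
translate([281, 597, 0]) cube([80, 80, 410]);
translate([2284, 279, 0]) cube([80, 80, 410]);
translate([2284, 597, 0]) cube([80, 80, 410]);


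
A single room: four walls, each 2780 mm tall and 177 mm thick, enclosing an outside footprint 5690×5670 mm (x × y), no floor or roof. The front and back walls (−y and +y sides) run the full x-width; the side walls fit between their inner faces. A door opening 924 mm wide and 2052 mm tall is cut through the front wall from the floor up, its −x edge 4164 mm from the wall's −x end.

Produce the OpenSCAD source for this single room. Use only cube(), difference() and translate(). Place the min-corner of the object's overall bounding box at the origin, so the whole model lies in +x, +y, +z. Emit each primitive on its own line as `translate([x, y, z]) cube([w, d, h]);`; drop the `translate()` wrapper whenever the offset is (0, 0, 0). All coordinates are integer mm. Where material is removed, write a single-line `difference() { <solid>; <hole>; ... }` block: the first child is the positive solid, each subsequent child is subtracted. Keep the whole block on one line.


difference() { cube([5690, 177, 2780]); translate([4164, 0, 0]) cube([924, 177, 2052]); }
translate([0, 5493, 0]) cube([5690, 177, 2780]);
translate([0, 177, 0]) cube([177, 5316, 2780]);
translate([5513, 177, 0]) cube([177, 5316, 2780]);


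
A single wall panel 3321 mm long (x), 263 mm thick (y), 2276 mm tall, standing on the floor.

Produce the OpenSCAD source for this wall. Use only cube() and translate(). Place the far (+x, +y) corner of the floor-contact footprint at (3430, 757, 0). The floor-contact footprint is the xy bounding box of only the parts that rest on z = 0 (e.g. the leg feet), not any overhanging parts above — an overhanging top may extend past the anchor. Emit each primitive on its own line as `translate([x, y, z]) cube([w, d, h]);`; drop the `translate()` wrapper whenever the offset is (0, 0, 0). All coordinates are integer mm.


translate([109, 494, 0]) cube([3321, 263, 2276]);


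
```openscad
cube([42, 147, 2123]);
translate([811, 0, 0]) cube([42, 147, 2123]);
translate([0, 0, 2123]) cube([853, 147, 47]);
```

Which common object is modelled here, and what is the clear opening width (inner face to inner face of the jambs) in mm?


A door frame. The clear opening width is 769 mm.

Two 2123 mm tall posts with a header on top — a door frame. The left jamb is 42 mm wide at x = 0; the right jamb starts at x = 811. The clear opening is 811 − 42 = 769 mm.


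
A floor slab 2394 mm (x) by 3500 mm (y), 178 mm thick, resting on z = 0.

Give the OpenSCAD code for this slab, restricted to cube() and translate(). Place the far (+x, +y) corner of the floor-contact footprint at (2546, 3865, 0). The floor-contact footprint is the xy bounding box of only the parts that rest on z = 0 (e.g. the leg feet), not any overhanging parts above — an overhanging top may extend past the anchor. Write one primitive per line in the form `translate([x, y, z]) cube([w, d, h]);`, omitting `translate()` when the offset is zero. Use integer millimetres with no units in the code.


translate([152, 365, 0]) cube([2394, 3500, 178]);


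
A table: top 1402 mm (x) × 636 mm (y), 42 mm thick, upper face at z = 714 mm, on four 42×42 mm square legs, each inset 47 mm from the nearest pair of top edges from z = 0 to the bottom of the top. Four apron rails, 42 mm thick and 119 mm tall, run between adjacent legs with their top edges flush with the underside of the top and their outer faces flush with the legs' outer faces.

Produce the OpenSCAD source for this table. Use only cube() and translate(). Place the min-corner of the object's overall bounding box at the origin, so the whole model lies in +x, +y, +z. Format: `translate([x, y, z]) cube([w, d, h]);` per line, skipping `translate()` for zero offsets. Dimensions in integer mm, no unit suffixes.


translate([0, 0, 672]) cube([1402, 636, 42]);
translate([47, 47, 0]) cube([42, 42, 672]);
translate([1313, 47, 0]) cube([42, 42, 672]);
translate([47, 547, 0]) cube([42, 42, 672]);
translate([1313, 547, 0]) cube([42, 42, 672]);
translate([89, 47, 553]) cube([1224, 42, 119]);
translate([89, 547, 553]) cube([1224, 42, 119]);
translate([47, 89, 553]) cube([42, 458, 119]);
translate([1313, 89, 553]) cube([42, 458, 119]);


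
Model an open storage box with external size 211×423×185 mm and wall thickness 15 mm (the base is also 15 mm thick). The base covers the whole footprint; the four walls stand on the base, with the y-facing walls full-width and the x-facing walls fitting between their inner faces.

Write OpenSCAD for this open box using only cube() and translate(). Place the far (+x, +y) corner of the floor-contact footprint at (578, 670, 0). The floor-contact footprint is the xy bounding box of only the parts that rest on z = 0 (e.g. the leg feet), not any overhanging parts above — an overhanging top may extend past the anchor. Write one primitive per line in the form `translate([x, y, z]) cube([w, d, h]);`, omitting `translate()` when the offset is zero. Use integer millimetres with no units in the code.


translate([367, 247, 0]) cube([211, 423, 15]);
translate([367, 247, 15]) cube([211, 15, 170]);
translate([367, 655, 15]) cube([211, 15, 170]);
translate([367, 262, 15]) cube([15, 393, 170]);
translate([563, 262, 15]) cube([15, 393, 170]);


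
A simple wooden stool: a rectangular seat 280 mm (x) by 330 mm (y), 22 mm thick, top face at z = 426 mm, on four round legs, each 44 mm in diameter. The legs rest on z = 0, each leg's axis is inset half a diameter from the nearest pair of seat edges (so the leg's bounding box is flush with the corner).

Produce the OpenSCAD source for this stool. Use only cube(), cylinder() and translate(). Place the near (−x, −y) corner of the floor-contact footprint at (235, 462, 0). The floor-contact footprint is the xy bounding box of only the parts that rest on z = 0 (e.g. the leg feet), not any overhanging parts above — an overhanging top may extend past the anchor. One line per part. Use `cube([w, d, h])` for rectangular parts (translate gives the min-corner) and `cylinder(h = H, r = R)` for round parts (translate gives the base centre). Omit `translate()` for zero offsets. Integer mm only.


// leg_h = 426 - 22 = 404
translate([235, 462, 404]) cube([280, 330, 22]);
translate([257, 484, 0]) cylinder(h = 404, r = 22);
translate([493, 484, 0]) cylinder(h = 404, r = 22);
translate([257, 770, 0]) cylinder(h = 404, r = 22);
translate([493, 770, 0]) cylinder(h = 404, r = 22);


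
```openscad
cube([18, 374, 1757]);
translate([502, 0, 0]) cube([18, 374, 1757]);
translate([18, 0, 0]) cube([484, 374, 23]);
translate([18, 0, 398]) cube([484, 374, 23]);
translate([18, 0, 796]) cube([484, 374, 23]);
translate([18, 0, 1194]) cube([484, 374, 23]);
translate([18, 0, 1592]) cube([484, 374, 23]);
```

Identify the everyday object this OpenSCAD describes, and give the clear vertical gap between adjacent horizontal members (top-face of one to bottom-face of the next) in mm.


A bookshelf. The clear shelf gap is 375 mm.

Two tall side panels with 5 horizontal boards between them — a bookshelf. The first two shelf undersides are at z = 0 and z = 398; with shelf thickness 23, the clear gap is 398 − 0 − 23 = 375 mm.


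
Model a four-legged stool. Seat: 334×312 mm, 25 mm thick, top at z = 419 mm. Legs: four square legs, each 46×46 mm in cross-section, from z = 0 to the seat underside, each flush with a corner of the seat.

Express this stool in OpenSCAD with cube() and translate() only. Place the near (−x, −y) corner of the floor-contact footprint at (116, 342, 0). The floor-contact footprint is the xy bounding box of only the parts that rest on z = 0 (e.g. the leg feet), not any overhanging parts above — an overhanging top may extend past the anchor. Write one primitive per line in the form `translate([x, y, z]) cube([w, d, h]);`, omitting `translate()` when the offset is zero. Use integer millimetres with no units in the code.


// leg_h = 419 - 25 = 394
translate([116, 342, 394]) cube([334, 312, 25]);
translate([116, 342, 0]) cube([46, 46, 394]);
translate([404, 342, 0]) cube([46, 46, 394]);
translate([116, 608, 0]) cube([46, 46, 394]);
translate([404, 608, 0]) cube([46, 46, 394]);
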